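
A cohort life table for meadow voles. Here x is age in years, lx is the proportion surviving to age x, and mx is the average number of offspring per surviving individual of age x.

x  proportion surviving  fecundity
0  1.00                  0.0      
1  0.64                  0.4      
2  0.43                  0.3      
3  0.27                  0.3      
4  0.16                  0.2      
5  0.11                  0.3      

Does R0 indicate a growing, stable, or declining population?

R0 = Σ lx·mx = 0 + 0.256 + 0.129 + 0.081 + 0.032 + 0.033 = 0.531
R0 < 1, so the population is declining.

declining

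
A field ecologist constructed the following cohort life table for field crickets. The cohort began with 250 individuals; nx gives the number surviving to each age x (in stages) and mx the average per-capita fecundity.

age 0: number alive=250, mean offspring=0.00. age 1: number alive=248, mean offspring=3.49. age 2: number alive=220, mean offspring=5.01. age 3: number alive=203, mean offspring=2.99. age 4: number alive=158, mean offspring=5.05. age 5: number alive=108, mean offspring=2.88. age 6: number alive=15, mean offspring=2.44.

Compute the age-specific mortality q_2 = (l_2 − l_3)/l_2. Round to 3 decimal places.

lx = nx/n0 = nx/250: 1, 0.992, 0.88, 0.812, 0.632, 0.432, 0.06
q_2 = (l_2 − l_3) / l_2 = (0.88 − 0.812) / 0.88
     = 0.068 / 0.88 = 0.077273… → 0.077

0.077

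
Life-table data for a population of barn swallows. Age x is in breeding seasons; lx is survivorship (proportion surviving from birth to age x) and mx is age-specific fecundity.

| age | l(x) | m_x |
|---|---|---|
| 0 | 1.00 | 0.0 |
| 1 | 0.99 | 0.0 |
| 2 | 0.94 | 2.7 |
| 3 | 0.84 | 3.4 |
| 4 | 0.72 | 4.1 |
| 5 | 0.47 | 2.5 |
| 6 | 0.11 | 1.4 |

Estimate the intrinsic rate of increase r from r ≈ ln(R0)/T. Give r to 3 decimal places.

0.681

R0 = Σ lx·mx = 0 + 0 + 2.538 + 2.856 + 2.952 + 1.175 + 0.154 = 9.675
Σ x·lx·mx = 32.251; T = 32.251/9.675 = 3.33344…
r ≈ ln(R0)/T = ln(9.675)/3.33344… = 0.68084… → 0.681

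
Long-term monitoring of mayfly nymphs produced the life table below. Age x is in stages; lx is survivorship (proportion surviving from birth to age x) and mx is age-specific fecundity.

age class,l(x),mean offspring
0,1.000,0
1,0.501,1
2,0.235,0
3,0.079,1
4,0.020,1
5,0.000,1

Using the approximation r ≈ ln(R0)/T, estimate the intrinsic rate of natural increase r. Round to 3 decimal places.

R0 = Σ lx·mx = 0 + 0.501 + 0 + 0.079 + 0.02 + 0 = 0.6
Σ x·lx·mx = 0.818; T = 0.818/0.6 = 1.36333…
r ≈ ln(R0)/T = ln(0.6)/1.36333… = -0.37469… → -0.375

-0.375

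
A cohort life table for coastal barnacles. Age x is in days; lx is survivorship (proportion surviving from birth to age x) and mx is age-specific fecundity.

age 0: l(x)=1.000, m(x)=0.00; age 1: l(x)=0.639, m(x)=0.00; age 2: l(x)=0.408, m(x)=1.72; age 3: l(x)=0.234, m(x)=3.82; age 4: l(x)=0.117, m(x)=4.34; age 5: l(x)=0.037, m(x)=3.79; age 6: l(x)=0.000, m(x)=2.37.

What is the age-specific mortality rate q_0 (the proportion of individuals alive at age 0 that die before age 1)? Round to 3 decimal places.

q_0 = (l_0 − l_1) / l_0 = (1 − 0.639) / 1
     = 0.361 / 1 = 0.361 → 0.361

0.361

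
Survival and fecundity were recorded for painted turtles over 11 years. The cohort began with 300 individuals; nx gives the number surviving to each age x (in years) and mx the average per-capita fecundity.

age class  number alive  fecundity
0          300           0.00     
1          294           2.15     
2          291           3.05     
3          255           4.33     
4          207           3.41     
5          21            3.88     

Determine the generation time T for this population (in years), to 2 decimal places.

lx = nx/n0 = nx/300: 1, 0.98, 0.97, 0.85, 0.69, 0.07
lx·mx: 0, 2.107, 2.9585, 3.6805, 2.3529, 0.2716 → R0 = 11.3705
x·lx·mx: 0, 2.107, 5.917, 11.0415, 9.4116, 1.358 → Σ = 29.8351
T = 29.8351 / 11.3705 = 2.623904… → 2.62

2.62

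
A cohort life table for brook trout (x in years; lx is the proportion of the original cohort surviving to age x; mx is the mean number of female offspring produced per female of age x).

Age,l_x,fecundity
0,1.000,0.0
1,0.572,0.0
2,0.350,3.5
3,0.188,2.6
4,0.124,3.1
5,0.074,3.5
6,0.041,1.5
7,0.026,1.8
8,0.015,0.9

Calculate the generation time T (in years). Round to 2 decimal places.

3.05

lx·mx: 0, 0, 1.225, 0.4888, 0.3844, 0.259, 0.0615, 0.0468, 0.0135 → R0 = 2.479
x·lx·mx: 0, 0, 2.45, 1.4664, 1.5376, 1.295, 0.369, 0.3276, 0.108 → Σ = 7.5536
T = 7.5536 / 2.479 = 3.047035… → 3.05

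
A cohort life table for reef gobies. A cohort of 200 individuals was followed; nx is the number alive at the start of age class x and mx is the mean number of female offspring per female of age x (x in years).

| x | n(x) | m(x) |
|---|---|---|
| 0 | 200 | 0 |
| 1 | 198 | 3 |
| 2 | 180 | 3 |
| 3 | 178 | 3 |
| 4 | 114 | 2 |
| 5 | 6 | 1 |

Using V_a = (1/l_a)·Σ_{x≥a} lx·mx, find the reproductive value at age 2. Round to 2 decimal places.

lx = nx/n0 = nx/200: 1, 0.99, 0.9, 0.89, 0.57, 0.03
lx·mx for x ≥ 2: 2.7, 2.67, 1.14, 0.03 → sum = 6.54
V_2 = 6.54 / l_2 = 6.54 / 0.9 = 7.266667… → 7.27

7.27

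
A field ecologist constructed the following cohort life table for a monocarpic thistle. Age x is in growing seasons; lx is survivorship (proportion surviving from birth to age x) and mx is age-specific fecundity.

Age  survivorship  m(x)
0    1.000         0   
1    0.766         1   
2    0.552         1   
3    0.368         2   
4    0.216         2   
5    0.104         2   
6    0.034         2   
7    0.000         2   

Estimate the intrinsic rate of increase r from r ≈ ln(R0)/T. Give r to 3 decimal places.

R0 = Σ lx·mx = 0 + 0.766 + 0.552 + 0.736 + 0.432 + 0.208 + 0.068 + 0 = 2.762
Σ x·lx·mx = 7.254; T = 7.254/2.762 = 2.62636…
r ≈ ln(R0)/T = ln(2.762)/2.62636… = 0.38683… → 0.387

0.387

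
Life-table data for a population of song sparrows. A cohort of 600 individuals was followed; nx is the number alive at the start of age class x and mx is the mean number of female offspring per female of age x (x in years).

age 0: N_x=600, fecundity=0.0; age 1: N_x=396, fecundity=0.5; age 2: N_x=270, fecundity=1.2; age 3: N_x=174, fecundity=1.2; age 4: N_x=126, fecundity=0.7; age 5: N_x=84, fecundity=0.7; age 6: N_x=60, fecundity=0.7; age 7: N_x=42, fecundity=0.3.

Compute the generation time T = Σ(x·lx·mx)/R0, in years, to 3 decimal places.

2.638

lx = nx/n0 = nx/600: 1, 0.66, 0.45, 0.29, 0.21, 0.14, 0.1, 0.07
lx·mx: 0, 0.33, 0.54, 0.348, 0.147, 0.098, 0.07, 0.021 → R0 = 1.554
x·lx·mx: 0, 0.33, 1.08, 1.044, 0.588, 0.49, 0.42, 0.147 → Σ = 4.099
T = 4.099 / 1.554 = 2.637709… → 2.638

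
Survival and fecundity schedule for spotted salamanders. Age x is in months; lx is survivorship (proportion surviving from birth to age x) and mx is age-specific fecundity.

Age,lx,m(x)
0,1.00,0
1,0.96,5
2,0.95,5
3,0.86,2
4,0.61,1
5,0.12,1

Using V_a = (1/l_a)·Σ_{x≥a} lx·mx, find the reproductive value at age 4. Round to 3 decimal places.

1.197

lx·mx for x ≥ 4: 0.61, 0.12 → sum = 0.73
V_4 = 0.73 / l_4 = 0.73 / 0.61 = 1.196721… → 1.197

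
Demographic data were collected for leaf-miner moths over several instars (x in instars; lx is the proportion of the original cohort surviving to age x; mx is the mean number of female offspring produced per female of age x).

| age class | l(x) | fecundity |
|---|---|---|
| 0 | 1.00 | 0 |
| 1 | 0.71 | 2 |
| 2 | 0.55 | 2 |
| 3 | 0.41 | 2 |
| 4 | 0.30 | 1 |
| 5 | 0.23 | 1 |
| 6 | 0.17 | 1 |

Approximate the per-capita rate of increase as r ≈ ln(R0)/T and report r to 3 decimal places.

0.597

R0 = Σ lx·mx = 0 + 1.42 + 1.1 + 0.82 + 0.3 + 0.23 + 0.17 = 4.04
Σ x·lx·mx = 9.45; T = 9.45/4.04 = 2.33911…
r ≈ ln(R0)/T = ln(4.04)/2.33911… = 0.59691… → 0.597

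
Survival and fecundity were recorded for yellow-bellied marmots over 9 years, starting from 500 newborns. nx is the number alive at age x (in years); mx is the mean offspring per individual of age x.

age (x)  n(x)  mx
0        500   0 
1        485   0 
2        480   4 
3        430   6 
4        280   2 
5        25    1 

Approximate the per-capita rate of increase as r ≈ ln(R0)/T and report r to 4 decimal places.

0.8458

lx = nx/n0 = nx/500: 1, 0.97, 0.96, 0.86, 0.56, 0.05
R0 = Σ lx·mx = 0 + 0 + 3.84 + 5.16 + 1.12 + 0.05 = 10.17
Σ x·lx·mx = 27.89; T = 27.89/10.17 = 2.74238…
r ≈ ln(R0)/T = ln(10.17)/2.74238… = 0.845777… → 0.8458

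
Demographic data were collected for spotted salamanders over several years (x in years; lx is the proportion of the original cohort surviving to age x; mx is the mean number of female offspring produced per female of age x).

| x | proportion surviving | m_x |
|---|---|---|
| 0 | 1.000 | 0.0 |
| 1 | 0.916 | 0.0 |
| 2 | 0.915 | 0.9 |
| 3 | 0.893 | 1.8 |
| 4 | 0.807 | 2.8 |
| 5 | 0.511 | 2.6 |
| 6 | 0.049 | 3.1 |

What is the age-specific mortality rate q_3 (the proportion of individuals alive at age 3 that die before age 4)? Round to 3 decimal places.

q_3 = (l_3 − l_4) / l_3 = (0.893 − 0.807) / 0.893
     = 0.086 / 0.893 = 0.096305… → 0.096

0.096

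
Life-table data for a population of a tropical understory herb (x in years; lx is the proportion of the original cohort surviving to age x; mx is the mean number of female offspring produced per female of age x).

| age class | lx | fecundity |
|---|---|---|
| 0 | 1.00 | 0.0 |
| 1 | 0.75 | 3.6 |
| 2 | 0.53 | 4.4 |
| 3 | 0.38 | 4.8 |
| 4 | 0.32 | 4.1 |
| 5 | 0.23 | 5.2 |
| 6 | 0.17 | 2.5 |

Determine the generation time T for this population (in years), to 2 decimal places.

2.72

lx·mx: 0, 2.7, 2.332, 1.824, 1.312, 1.196, 0.425 → R0 = 9.789
x·lx·mx: 0, 2.7, 4.664, 5.472, 5.248, 5.98, 2.55 → Σ = 26.614
T = 26.614 / 9.789 = 2.718766… → 2.72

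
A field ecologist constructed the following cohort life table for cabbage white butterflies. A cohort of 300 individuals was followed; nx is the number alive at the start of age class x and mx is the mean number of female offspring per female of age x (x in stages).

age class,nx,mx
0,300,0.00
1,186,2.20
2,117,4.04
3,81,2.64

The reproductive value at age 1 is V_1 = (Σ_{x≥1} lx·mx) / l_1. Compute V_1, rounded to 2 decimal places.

lx = nx/n0 = nx/300: 1, 0.62, 0.39, 0.27
lx·mx for x ≥ 1: 1.364, 1.5756, 0.7128 → sum = 3.6524
V_1 = 3.6524 / l_1 = 3.6524 / 0.62 = 5.890968… → 5.89

5.89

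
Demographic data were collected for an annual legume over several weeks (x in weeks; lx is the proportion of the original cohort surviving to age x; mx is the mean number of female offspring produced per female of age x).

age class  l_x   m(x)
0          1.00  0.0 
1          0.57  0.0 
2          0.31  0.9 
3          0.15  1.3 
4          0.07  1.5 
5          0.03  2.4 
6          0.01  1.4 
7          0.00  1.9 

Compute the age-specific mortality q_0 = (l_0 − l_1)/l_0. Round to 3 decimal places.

0.430

q_0 = (l_0 − l_1) / l_0 = (1 − 0.57) / 1
     = 0.43 / 1 = 0.43 → 0.430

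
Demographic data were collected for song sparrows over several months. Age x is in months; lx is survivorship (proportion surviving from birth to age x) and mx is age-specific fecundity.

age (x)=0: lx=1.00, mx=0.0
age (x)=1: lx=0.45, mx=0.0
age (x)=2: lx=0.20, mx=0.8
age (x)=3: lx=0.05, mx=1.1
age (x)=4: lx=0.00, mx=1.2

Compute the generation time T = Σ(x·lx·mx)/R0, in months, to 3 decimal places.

lx·mx: 0, 0, 0.16, 0.055, 0 → R0 = 0.215
x·lx·mx: 0, 0, 0.32, 0.165, 0 → Σ = 0.485
T = 0.485 / 0.215 = 2.255814… → 2.256

2.256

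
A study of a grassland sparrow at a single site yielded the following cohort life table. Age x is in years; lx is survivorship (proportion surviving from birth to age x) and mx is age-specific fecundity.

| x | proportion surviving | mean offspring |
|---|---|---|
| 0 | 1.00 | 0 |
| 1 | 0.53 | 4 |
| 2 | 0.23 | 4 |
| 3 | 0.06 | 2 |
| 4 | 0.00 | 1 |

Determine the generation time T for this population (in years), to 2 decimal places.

1.37

lx·mx: 0, 2.12, 0.92, 0.12, 0 → R0 = 3.16
x·lx·mx: 0, 2.12, 1.84, 0.36, 0 → Σ = 4.32
T = 4.32 / 3.16 = 1.367089… → 1.37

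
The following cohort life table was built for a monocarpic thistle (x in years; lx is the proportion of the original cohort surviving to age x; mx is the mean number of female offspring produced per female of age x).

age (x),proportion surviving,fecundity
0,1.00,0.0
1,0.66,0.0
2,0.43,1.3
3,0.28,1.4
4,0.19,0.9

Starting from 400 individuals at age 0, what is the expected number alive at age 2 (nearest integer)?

Expected survivors = N0 · l_2 = 400 × 0.43 = 172 → 172

172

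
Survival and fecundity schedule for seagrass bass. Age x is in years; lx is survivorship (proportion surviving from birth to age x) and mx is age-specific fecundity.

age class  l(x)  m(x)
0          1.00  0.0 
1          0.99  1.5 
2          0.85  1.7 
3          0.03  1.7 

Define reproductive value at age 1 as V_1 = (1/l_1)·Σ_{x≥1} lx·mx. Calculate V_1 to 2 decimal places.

3.01

lx·mx for x ≥ 1: 1.485, 1.445, 0.051 → sum = 2.981
V_1 = 2.981 / l_1 = 2.981 / 0.99 = 3.011111… → 3.01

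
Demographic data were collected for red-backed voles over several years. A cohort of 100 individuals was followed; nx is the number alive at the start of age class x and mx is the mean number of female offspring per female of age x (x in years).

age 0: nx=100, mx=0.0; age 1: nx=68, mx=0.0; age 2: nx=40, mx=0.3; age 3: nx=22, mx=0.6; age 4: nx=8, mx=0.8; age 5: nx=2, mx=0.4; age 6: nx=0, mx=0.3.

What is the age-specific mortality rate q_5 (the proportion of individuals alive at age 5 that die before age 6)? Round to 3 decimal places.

lx = nx/n0 = nx/100: 1, 0.68, 0.4, 0.22, 0.08, 0.02, 0
q_5 = (l_5 − l_6) / l_5 = (0.02 − 0) / 0.02
     = 0.02 / 0.02 = 1 → 1.000

1.000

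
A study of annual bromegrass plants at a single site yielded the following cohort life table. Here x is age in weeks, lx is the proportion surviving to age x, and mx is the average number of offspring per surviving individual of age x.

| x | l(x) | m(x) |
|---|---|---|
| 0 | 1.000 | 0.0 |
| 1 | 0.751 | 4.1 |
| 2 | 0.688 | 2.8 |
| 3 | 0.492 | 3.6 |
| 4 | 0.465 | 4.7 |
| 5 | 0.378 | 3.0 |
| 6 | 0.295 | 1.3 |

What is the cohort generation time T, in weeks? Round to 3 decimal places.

lx·mx: 0, 3.0791, 1.9264, 1.7712, 2.1855, 1.134, 0.3835 → R0 = 10.4797
x·lx·mx: 0, 3.0791, 3.8528, 5.3136, 8.742, 5.67, 2.301 → Σ = 28.9585
T = 28.9585 / 10.4797 = 2.763295… → 2.763

2.763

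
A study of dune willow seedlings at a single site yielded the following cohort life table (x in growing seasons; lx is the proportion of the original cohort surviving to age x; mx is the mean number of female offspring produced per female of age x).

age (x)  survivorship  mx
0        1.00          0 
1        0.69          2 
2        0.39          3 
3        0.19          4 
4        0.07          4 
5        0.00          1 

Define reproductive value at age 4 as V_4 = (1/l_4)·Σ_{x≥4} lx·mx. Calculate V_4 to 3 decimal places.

4.000

lx·mx for x ≥ 4: 0.28, 0 → sum = 0.28
V_4 = 0.28 / l_4 = 0.28 / 0.07 = 4 → 4.000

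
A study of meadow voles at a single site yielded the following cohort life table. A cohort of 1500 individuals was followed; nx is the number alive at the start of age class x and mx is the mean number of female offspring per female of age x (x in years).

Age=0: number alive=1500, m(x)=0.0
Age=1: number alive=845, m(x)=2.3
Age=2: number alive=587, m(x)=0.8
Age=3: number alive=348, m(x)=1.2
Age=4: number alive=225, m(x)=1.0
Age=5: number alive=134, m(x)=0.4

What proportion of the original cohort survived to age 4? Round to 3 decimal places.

l_4 = n_4/n_0 = 225/1500 = 0.15 → 0.150

0.150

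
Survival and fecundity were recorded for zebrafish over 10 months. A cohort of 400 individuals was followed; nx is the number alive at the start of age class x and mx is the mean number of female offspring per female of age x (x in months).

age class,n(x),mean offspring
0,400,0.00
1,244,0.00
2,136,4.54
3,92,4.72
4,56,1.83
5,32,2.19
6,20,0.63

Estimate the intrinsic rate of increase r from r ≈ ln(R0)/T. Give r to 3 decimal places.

lx = nx/n0 = nx/400: 1, 0.61, 0.34, 0.23, 0.14, 0.08, 0.05
R0 = Σ lx·mx = 0 + 0 + 1.5436 + 1.0856 + 0.2562 + 0.1752 + 0.0315 = 3.0921
Σ x·lx·mx = 8.4338; T = 8.4338/3.0921 = 2.72753…
r ≈ ln(R0)/T = ln(3.0921)/2.72753… = 0.41387… → 0.414

0.414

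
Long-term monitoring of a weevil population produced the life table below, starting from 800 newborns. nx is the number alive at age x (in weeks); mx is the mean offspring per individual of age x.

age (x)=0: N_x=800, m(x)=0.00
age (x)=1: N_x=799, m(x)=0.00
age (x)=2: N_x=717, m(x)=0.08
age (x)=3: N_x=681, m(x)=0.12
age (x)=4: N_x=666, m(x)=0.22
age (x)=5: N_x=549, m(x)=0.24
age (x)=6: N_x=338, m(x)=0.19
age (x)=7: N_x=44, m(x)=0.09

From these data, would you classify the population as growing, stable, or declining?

declining

lx = nx/n0 = nx/800: 1, 0.99875, 0.89625, 0.85125, 0.8325, 0.68625, 0.4225, 0.055
R0 = Σ lx·mx = 0 + 0 + 0.0717… + 0.10215… + 0.18315 + 0.1647… + 0.080275 + 0.00495 = 0.606925…
R0 < 1, so the population is declining.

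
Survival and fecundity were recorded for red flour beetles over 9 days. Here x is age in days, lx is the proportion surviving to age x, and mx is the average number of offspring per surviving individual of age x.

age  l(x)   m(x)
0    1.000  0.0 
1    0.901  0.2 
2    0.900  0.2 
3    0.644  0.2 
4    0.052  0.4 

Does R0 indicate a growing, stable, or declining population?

declining

R0 = Σ lx·mx = 0 + 0.1802 + 0.18 + 0.1288 + 0.0208 = 0.5098
R0 < 1, so the population is declining.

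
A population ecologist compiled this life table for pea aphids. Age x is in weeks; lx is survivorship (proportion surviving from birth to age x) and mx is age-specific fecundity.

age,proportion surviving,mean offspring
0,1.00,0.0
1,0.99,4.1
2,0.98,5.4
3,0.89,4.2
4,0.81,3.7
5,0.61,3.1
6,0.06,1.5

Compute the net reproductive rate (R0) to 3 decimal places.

lx·mx by age: 0, 4.059, 5.292, 3.738, 2.997, 1.891, 0.09
R0 = Σ lx·mx = 18.067 → 18.067

18.067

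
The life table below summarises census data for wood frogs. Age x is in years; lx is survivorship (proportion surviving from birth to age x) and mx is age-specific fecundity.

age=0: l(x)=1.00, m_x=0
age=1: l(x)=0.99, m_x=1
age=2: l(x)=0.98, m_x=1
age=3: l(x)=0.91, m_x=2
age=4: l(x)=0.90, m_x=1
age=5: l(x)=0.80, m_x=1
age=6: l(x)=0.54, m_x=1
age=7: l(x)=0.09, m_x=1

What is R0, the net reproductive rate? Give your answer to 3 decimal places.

lx·mx by age: 0, 0.99, 0.98, 1.82, 0.9, 0.8, 0.54, 0.09
R0 = Σ lx·mx = 6.12 → 6.120

6.120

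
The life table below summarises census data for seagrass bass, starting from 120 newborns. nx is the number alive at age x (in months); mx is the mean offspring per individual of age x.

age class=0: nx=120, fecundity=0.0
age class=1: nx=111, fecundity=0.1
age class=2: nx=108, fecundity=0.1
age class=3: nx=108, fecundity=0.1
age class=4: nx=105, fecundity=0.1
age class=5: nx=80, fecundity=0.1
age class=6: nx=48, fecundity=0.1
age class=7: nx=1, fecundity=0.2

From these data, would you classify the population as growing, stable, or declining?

declining

lx = nx/n0 = nx/120: 1, 0.925, 0.9, 0.9, 0.875, 0.66667…, 0.4, 0.00833…
R0 = Σ lx·mx = 0 + 0.0925 + 0.09 + 0.09 + 0.0875 + 0.066667… + 0.04 + 0.001667… = 0.468333…
R0 < 1, so the population is declining.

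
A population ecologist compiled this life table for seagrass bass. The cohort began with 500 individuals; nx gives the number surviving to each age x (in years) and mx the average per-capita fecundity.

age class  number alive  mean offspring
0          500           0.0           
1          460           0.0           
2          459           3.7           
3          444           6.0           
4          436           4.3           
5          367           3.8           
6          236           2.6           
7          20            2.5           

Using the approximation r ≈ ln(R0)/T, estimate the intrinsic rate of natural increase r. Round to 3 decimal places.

0.779

lx = nx/n0 = nx/500: 1, 0.92, 0.918, 0.888, 0.872, 0.734, 0.472, 0.04
R0 = Σ lx·mx = 0 + 0 + 3.3966 + 5.328 + 3.7496 + 2.7892 + 1.2272 + 0.1 = 16.5906
Σ x·lx·mx = 59.7848; T = 59.7848/16.5906 = 3.60353…
r ≈ ln(R0)/T = ln(16.5906)/3.60353… = 0.77947… → 0.779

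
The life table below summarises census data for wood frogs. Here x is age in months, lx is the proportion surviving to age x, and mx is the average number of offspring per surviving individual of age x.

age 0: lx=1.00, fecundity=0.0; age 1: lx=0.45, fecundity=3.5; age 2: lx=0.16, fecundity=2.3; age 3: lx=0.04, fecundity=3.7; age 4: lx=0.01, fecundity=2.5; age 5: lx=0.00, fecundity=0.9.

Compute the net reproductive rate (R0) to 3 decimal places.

2.116

lx·mx by age: 0, 1.575, 0.368, 0.148, 0.025, 0
R0 = Σ lx·mx = 2.116 → 2.116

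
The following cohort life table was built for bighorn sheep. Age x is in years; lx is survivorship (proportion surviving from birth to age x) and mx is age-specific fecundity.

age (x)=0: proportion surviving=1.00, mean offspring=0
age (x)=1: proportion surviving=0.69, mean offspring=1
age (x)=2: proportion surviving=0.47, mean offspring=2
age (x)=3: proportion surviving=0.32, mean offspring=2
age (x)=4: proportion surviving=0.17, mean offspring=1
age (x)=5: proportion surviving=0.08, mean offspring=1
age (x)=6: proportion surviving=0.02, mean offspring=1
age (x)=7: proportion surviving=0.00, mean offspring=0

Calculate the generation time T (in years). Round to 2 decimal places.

lx·mx: 0, 0.69, 0.94, 0.64, 0.17, 0.08, 0.02, 0 → R0 = 2.54
x·lx·mx: 0, 0.69, 1.88, 1.92, 0.68, 0.4, 0.12, 0 → Σ = 5.69
T = 5.69 / 2.54 = 2.240157… → 2.24

2.24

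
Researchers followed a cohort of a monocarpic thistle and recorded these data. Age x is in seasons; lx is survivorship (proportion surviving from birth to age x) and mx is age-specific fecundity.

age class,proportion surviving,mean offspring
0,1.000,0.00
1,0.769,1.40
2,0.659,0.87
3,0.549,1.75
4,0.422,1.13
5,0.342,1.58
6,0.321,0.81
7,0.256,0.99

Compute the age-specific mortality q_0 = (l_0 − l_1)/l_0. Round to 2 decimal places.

q_0 = (l_0 − l_1) / l_0 = (1 − 0.769) / 1
     = 0.231 / 1 = 0.231 → 0.23

0.23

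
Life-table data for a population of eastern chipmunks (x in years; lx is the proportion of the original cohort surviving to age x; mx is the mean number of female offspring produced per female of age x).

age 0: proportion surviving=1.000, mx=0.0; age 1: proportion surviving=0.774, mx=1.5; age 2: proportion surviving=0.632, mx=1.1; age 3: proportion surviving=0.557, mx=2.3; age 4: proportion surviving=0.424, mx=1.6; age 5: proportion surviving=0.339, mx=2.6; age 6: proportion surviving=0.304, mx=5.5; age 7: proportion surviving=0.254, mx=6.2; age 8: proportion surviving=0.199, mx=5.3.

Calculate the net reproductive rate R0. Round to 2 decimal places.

9.00

lx·mx by age: 0, 1.161, 0.6952, 1.2811, 0.6784, 0.8814, 1.672, 1.5748, 1.0547
R0 = Σ lx·mx = 8.9986 → 9.00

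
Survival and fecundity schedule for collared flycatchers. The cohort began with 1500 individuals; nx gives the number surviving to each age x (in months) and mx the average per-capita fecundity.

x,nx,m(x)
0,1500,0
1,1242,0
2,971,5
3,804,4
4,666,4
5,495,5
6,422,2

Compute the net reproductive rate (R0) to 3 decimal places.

lx = nx/n0 = nx/1500: 1, 0.828, 0.64733…, 0.536, 0.444, 0.33, 0.28133…
lx·mx by age: 0, 0, 3.236667…, 2.144, 1.776, 1.65, 0.562667…
R0 = Σ lx·mx = 9.369333… → 9.369

9.369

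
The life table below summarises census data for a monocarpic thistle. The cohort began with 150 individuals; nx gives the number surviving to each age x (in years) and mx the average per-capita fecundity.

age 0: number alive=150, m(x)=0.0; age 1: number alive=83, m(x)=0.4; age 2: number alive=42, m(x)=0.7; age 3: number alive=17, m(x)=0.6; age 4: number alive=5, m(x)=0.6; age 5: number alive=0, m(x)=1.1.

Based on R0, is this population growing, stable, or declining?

lx = nx/n0 = nx/150: 1, 0.55333…, 0.28, 0.11333…, 0.03333…, 0
R0 = Σ lx·mx = 0 + 0.221333… + 0.196 + 0.068… + 0.02… + 0 = 0.505333…
R0 < 1, so the population is declining.

declining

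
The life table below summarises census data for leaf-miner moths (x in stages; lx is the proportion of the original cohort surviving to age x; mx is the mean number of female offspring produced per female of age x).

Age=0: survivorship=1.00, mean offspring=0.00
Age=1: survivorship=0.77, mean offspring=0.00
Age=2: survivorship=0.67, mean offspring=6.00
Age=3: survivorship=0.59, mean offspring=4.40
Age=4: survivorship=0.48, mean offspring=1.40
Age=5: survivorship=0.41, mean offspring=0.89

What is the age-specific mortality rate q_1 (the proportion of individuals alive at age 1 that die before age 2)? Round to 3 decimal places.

0.130

q_1 = (l_1 − l_2) / l_1 = (0.77 − 0.67) / 0.77
     = 0.1 / 0.77 = 0.12987… → 0.130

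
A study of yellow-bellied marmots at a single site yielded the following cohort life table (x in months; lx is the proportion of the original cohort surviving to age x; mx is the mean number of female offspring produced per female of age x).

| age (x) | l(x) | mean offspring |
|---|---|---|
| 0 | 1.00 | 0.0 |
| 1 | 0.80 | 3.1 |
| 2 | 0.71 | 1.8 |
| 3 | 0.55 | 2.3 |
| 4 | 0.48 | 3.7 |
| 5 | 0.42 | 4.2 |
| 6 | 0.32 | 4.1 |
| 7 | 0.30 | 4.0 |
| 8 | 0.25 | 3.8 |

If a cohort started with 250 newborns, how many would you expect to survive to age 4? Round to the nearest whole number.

Expected survivors = N0 · l_4 = 250 × 0.48 = 120 → 120

120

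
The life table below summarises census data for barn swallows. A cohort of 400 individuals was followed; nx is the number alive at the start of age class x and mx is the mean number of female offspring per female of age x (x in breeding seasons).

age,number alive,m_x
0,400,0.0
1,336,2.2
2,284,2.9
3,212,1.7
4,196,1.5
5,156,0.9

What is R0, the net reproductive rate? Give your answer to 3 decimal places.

5.894

lx = nx/n0 = nx/400: 1, 0.84, 0.71, 0.53, 0.49, 0.39
lx·mx by age: 0, 1.848, 2.059, 0.901, 0.735, 0.351
R0 = Σ lx·mx = 5.894 → 5.894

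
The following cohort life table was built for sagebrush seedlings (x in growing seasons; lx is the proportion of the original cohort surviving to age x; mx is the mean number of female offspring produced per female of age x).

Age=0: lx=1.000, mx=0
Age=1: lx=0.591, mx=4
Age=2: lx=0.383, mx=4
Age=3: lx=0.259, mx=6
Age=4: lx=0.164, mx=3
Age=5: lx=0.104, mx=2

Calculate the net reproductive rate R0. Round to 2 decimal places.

lx·mx by age: 0, 2.364, 1.532, 1.554, 0.492, 0.208
R0 = Σ lx·mx = 6.15 → 6.15

6.15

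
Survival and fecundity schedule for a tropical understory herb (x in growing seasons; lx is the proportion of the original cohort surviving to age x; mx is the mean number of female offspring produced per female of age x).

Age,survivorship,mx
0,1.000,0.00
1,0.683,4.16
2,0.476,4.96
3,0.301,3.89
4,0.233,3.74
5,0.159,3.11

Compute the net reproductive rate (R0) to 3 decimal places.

lx·mx by age: 0, 2.84128, 2.36096, 1.17089, 0.87142, 0.49449
R0 = Σ lx·mx = 7.73904 → 7.739

7.739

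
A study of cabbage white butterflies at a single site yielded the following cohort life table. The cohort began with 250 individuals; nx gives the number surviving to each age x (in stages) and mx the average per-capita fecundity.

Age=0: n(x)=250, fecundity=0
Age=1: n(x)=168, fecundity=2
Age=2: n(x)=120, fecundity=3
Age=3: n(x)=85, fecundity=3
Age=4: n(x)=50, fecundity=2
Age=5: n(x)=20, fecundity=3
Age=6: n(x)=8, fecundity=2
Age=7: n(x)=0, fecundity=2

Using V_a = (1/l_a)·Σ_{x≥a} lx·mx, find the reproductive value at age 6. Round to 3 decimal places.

lx = nx/n0 = nx/250: 1, 0.672, 0.48, 0.34, 0.2, 0.08, 0.032, 0
lx·mx for x ≥ 6: 0.064, 0 → sum = 0.064
V_6 = 0.064 / l_6 = 0.064 / 0.032 = 2 → 2.000

2.000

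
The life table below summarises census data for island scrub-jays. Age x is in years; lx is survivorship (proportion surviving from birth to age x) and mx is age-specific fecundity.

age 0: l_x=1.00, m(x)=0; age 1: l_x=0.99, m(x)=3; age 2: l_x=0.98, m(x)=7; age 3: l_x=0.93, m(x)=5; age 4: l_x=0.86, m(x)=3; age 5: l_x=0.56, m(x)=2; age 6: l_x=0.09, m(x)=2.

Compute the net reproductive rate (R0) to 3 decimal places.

lx·mx by age: 0, 2.97, 6.86, 4.65, 2.58, 1.12, 0.18
R0 = Σ lx·mx = 18.36 → 18.360

18.360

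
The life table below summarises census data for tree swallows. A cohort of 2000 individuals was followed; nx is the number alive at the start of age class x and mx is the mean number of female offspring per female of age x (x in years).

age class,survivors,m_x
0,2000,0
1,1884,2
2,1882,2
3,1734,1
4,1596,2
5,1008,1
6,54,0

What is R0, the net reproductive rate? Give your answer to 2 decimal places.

6.73

lx = nx/n0 = nx/2000: 1, 0.942, 0.941, 0.867, 0.798, 0.504, 0.027
lx·mx by age: 0, 1.884, 1.882, 0.867, 1.596, 0.504, 0
R0 = Σ lx·mx = 6.733 → 6.73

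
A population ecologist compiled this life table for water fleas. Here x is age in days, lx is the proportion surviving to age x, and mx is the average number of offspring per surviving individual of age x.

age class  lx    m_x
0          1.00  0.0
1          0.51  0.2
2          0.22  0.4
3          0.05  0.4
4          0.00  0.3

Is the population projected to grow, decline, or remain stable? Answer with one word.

declining

R0 = Σ lx·mx = 0 + 0.102 + 0.088 + 0.02 + 0 = 0.21
R0 < 1, so the population is declining.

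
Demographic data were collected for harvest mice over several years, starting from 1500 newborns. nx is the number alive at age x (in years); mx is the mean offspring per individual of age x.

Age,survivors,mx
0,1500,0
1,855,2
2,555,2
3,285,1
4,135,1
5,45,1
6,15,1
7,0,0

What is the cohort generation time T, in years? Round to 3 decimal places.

lx = nx/n0 = nx/1500: 1, 0.57, 0.37, 0.19, 0.09, 0.03, 0.01, 0
lx·mx: 0, 1.14, 0.74, 0.19, 0.09, 0.03, 0.01, 0 → R0 = 2.2
x·lx·mx: 0, 1.14, 1.48, 0.57, 0.36, 0.15, 0.06, 0 → Σ = 3.76
T = 3.76 / 2.2 = 1.709091… → 1.709

1.709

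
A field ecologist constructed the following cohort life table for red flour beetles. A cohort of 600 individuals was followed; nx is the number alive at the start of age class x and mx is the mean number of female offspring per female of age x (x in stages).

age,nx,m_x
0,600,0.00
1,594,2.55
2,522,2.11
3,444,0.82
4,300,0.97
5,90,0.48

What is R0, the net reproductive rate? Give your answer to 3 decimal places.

5.524

lx = nx/n0 = nx/600: 1, 0.99, 0.87, 0.74, 0.5, 0.15
lx·mx by age: 0, 2.5245, 1.8357, 0.6068, 0.485, 0.072
R0 = Σ lx·mx = 5.524 → 5.524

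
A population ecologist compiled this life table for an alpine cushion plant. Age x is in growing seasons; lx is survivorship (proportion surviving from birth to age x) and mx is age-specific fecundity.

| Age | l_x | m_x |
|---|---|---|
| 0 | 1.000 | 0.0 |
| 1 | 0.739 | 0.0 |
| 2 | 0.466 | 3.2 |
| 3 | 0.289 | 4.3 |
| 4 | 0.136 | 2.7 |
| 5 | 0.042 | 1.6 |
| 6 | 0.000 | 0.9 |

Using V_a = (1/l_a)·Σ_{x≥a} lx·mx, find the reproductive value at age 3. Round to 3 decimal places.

lx·mx for x ≥ 3: 1.2427, 0.3672, 0.0672, 0 → sum = 1.6771
V_3 = 1.6771 / l_3 = 1.6771 / 0.289 = 5.803114… → 5.803

5.803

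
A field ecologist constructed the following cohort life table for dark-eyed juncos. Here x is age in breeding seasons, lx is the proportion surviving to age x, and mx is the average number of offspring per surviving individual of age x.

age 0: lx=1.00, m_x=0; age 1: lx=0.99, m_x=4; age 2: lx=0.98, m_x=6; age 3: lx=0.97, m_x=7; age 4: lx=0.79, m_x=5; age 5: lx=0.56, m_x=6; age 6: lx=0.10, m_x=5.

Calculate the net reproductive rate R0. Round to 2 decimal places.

24.44

lx·mx by age: 0, 3.96, 5.88, 6.79, 3.95, 3.36, 0.5
R0 = Σ lx·mx = 24.44 → 24.44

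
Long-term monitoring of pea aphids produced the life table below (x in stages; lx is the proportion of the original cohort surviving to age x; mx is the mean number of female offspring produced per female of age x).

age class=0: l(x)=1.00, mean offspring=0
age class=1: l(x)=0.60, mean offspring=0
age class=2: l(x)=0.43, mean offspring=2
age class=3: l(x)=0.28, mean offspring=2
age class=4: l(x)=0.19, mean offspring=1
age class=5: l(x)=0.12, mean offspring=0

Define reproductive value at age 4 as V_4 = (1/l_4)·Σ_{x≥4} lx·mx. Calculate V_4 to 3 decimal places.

1.000

lx·mx for x ≥ 4: 0.19, 0 → sum = 0.19
V_4 = 0.19 / l_4 = 0.19 / 0.19 = 1 → 1.000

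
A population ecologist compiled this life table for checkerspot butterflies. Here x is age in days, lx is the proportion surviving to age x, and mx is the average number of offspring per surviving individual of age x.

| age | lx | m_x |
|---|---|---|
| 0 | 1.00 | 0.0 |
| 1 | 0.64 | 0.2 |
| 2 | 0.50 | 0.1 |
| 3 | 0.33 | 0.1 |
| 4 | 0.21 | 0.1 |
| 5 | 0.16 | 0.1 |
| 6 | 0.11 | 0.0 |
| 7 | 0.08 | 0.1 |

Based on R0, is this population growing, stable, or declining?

declining

R0 = Σ lx·mx = 0 + 0.128 + 0.05 + 0.033 + 0.021 + 0.016 + 0 + 0.008 = 0.256
R0 < 1, so the population is declining.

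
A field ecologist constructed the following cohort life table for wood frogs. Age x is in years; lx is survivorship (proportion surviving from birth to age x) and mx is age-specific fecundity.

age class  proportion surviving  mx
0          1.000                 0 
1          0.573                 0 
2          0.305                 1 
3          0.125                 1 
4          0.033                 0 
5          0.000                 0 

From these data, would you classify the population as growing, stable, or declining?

R0 = Σ lx·mx = 0 + 0 + 0.305 + 0.125 + 0 + 0 = 0.43
R0 < 1, so the population is declining.

declining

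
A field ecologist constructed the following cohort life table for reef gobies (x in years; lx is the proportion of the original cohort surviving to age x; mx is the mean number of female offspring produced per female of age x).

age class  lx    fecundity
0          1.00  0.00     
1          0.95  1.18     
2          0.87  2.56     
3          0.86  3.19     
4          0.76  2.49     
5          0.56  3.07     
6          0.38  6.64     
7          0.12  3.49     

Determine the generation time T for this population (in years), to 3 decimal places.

lx·mx: 0, 1.121, 2.2272, 2.7434, 1.8924, 1.7192, 2.5232, 0.4188 → R0 = 12.6452
x·lx·mx: 0, 1.121, 4.4544, 8.2302, 7.5696, 8.596, 15.1392, 2.9316 → Σ = 48.042
T = 48.042 / 12.6452 = 3.799228… → 3.799

3.799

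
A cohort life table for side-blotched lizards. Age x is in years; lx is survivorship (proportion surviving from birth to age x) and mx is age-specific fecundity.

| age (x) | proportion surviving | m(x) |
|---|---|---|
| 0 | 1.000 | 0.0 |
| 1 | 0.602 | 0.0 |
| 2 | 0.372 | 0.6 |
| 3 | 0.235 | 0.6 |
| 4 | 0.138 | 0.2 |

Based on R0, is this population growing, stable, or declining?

declining

R0 = Σ lx·mx = 0 + 0 + 0.2232 + 0.141 + 0.0276 = 0.3918
R0 < 1, so the population is declining.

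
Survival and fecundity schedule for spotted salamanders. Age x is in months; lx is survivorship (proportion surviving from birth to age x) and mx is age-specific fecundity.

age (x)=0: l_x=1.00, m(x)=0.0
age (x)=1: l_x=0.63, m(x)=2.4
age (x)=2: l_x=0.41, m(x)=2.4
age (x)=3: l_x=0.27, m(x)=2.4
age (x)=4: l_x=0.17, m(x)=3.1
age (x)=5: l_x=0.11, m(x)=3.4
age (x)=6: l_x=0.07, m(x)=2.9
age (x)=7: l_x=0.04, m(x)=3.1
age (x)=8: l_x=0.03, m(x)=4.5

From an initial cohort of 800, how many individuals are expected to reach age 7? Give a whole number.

Expected survivors = N0 · l_7 = 800 × 0.04 = 32 → 32

32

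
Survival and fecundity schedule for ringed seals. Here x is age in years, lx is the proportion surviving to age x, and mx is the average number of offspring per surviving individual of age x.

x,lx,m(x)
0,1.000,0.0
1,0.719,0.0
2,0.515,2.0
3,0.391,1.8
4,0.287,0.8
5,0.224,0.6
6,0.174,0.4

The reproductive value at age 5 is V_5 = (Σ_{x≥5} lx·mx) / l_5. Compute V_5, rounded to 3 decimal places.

lx·mx for x ≥ 5: 0.1344, 0.0696 → sum = 0.204
V_5 = 0.204 / l_5 = 0.204 / 0.224 = 0.910714… → 0.911

0.911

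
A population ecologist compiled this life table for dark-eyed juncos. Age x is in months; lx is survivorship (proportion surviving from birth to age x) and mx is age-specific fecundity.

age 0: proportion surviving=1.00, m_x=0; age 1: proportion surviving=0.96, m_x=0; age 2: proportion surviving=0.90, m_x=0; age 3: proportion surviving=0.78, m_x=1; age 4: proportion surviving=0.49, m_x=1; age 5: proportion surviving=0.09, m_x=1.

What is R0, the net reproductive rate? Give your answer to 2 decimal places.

1.36

lx·mx by age: 0, 0, 0, 0.78, 0.49, 0.09
R0 = Σ lx·mx = 1.36 → 1.36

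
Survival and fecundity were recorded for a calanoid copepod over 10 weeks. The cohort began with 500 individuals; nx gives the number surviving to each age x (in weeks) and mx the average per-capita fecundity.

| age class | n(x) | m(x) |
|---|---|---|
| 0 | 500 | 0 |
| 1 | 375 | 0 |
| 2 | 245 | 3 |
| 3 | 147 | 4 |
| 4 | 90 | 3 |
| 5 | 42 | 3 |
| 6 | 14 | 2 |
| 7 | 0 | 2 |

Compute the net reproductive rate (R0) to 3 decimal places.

lx = nx/n0 = nx/500: 1, 0.75, 0.49, 0.294, 0.18, 0.084, 0.028, 0
lx·mx by age: 0, 0, 1.47, 1.176, 0.54, 0.252, 0.056, 0
R0 = Σ lx·mx = 3.494 → 3.494

3.494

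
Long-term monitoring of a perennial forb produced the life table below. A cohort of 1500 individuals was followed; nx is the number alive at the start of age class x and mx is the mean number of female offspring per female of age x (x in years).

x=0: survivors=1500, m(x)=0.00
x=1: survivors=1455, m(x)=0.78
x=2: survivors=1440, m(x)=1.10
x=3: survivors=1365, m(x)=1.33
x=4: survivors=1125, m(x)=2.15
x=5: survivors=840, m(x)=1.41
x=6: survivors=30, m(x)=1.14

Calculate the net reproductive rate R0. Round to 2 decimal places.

5.45

lx = nx/n0 = nx/1500: 1, 0.97, 0.96, 0.91, 0.75, 0.56, 0.02
lx·mx by age: 0, 0.7566, 1.056, 1.2103, 1.6125, 0.7896, 0.0228
R0 = Σ lx·mx = 5.4478 → 5.45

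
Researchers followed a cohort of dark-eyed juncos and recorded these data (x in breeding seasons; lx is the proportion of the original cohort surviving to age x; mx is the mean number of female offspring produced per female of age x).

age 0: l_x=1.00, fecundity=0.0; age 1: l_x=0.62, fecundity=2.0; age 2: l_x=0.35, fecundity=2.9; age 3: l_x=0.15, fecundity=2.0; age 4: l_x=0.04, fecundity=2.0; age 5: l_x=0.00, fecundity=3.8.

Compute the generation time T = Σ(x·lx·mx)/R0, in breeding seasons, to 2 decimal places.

lx·mx: 0, 1.24, 1.015, 0.3, 0.08, 0 → R0 = 2.635
x·lx·mx: 0, 1.24, 2.03, 0.9, 0.32, 0 → Σ = 4.49
T = 4.49 / 2.635 = 1.703985… → 1.70

1.70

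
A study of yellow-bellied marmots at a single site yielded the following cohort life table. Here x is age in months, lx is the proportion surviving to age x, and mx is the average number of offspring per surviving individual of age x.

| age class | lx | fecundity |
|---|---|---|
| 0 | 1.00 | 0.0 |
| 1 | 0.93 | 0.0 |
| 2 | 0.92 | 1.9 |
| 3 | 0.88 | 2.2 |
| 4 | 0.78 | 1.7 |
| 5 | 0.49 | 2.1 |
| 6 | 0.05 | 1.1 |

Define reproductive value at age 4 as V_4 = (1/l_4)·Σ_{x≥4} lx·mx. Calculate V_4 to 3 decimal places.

lx·mx for x ≥ 4: 1.326, 1.029, 0.055 → sum = 2.41
V_4 = 2.41 / l_4 = 2.41 / 0.78 = 3.089744… → 3.090

3.090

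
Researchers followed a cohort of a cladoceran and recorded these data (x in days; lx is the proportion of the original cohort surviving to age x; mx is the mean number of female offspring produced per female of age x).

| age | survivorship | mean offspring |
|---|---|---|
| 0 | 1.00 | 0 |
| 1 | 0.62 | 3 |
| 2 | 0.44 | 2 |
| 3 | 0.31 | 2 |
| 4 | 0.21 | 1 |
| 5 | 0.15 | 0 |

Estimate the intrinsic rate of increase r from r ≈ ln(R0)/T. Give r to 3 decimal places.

0.719

R0 = Σ lx·mx = 0 + 1.86 + 0.88 + 0.62 + 0.21 + 0 = 3.57
Σ x·lx·mx = 6.32; T = 6.32/3.57 = 1.77031…
r ≈ ln(R0)/T = ln(3.57)/1.77031… = 0.71884… → 0.719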